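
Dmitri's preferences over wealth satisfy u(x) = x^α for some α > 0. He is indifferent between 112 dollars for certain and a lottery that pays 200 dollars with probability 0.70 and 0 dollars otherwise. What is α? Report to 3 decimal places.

EU(lottery) = 0.70·200^α + 0.30·0 = 0.70·200^α.
Equating: 112^α = 0.70·200^α, i.e. 0.5600^α = 0.70.
Taking logs: α·ln(112/200) = ln(0.70), so α = -0.356675 / -0.579818 ≈ 0.615.

α ≈ 0.615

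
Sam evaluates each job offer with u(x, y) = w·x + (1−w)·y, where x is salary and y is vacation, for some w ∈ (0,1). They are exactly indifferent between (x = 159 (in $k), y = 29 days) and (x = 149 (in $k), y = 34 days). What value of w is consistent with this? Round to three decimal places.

w = 0.333

u(159,29) = u(149,34) means w·159 + (1−w)·29 = w·149 + (1−w)·34.
Collecting terms: w·10 = (1−w)·5.
So w/(1−w) = 5/10 = 0.5000, giving w = 5/(10+5) = 0.333.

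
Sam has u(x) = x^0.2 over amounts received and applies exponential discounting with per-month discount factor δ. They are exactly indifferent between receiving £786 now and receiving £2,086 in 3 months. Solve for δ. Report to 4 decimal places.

δ ≈ 0.9370

Equating discounted utilities: u(786) = δ^3·u(2086) ⇒ δ^3 = u(786)/u(2086).
With u(x) = x^0.2: δ^3 = 786^0.2/2086^0.2 = (786/2086)^0.2 = 0.82266.
Hence δ = (0.82266)^(1/3) = 0.937002.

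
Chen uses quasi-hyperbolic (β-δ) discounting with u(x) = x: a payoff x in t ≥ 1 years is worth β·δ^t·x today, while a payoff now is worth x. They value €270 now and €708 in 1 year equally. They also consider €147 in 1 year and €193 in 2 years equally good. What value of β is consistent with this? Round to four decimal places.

From the later pair, β·δ^1·147 = β·δ^2·193; dividing through, δ = 147/193 = 0.76166.
Substituting δ into 270 = β·δ·708: β = 270/(539.254) ≈ 0.5007.

β ≈ 0.5007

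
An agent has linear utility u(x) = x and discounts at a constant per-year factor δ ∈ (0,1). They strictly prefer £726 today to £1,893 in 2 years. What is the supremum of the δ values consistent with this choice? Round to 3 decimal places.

Under u(x) = x this choice says 726 > δ^2·1893.
Dividing by 1893: δ^2 < 0.38352. Both sides are positive, so the square root keeps the direction.
δ < (726/1893)^(1/2) ≈ 0.619.

δ < 0.619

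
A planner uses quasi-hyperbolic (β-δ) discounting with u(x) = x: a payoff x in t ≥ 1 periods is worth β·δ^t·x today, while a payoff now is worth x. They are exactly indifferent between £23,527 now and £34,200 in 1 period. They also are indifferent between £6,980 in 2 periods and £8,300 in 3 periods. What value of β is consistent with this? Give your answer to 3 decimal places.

β ≈ 0.818

The second indifference involves only future payoffs, so β cancels: β·δ^2·6980 = β·δ^3·8300, giving δ = 6980/8300 = 0.84096.
Substituting δ into 23527 = β·δ·34200: β = 23527/(28760.964) ≈ 0.818.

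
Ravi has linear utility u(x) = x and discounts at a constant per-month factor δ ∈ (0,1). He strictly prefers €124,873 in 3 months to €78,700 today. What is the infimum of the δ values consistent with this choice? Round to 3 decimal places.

Under u(x) = x this choice says 78700 < δ^3·124873.
Hence δ^3 > 78700/124873 = 0.63024, and x ↦ x^(1/3) is increasing on (0,∞).
δ > (78700/124873)^(1/3) ≈ 0.857.

δ > 0.857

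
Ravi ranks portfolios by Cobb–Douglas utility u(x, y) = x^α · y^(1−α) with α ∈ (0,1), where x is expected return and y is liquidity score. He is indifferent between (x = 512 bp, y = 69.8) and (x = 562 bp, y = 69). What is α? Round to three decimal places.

Indifference: 512^α · 69.8^(1−α) = 562^α · 69^(1−α).
(512/562)^α = (69/69.8)^(1−α); take logs: α·ln(512/562) = (1−α)·ln(69/69.8), i.e. α·-0.093177 = (1−α)·-0.011528.
Thus α·(-0.104705) = -0.011528, so α = -0.011528/-0.104705 ≈ 0.110.

α ≈ 0.110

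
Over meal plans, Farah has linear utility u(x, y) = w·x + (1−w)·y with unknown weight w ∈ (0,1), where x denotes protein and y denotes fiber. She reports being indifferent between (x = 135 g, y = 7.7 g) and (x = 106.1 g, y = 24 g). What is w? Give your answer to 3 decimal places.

w = 0.361

u(135,7.7) = u(106.1,24) means w·135 + (1−w)·7.7 = w·106.1 + (1−w)·24.
Rearranging, 28.9·w − 16.3·(1−w) = 0.
So w/(1−w) = 16.3/28.9 = 0.5640, giving w = 16.3/(28.9+16.3) = 0.361.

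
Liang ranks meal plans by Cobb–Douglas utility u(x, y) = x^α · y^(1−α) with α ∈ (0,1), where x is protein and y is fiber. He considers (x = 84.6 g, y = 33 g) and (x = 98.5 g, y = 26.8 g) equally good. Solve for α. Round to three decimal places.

α ≈ 0.578

Set the two utilities equal: 84.6^α·33^(1−α) = 98.5^α·26.8^(1−α).
Taking logs: α·ln 84.6 + (1−α)·ln 33 = α·ln 98.5 + (1−α)·ln 26.8, i.e. α·-0.152122 = (1−α)·-0.208106.
So α/(1−α) = (-0.208106)/(-0.152122) = 1.368020, and α = 1.368020/2.368020 ≈ 0.578.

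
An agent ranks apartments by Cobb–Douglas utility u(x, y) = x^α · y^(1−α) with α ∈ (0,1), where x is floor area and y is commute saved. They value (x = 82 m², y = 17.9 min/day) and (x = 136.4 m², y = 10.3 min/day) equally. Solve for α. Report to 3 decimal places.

α ≈ 0.521

Set the two utilities equal: 82^α·17.9^(1−α) = 136.4^α·10.3^(1−α).
(82/136.4)^α = (10.3/17.9)^(1−α); take logs: α·ln(82/136.4) = (1−α)·ln(10.3/17.9), i.e. α·-0.508872 = (1−α)·-0.552657.
Thus α·(-1.061529) = -0.552657, so α = -0.552657/-1.061529 ≈ 0.521.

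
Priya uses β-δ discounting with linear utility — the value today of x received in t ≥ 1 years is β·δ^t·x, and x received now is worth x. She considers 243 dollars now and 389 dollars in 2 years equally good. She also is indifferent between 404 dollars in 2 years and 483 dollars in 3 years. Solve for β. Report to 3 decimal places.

The second indifference involves only future payoffs, so β cancels: β·δ^2·404 = β·δ^3·483, giving δ = 404/483 = 0.83644.
Now use the now-vs-future pair: 243 = β·δ^2·389 gives β = 243/(0.69963·389) ≈ 0.893.

β ≈ 0.893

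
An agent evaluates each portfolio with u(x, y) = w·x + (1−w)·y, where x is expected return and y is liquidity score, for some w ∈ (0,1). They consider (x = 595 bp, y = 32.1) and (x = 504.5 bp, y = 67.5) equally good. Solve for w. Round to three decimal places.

w = 0.281

Indifference: w·595 + (1−w)·32.1 = w·504.5 + (1−w)·67.5.
Collecting terms: w·90.5 = (1−w)·35.4.
The marginal rate of substitution is 35.4/90.5, so w = 35.4/(90.5+35.4) = 0.281.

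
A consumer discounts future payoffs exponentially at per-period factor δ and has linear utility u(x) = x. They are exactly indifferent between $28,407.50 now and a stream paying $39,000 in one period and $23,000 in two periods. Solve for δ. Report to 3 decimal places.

The stream is worth 39000δ + 23000δ² today, so 39000δ + 23000δ² = 28407.50.
Rearranged: 23000δ² + 39000δ − 28407.50 = 0.
By the quadratic formula (taking the positive root), δ = (−39000 + √4134490000.00) / 46000 ≈ 0.550.

δ ≈ 0.550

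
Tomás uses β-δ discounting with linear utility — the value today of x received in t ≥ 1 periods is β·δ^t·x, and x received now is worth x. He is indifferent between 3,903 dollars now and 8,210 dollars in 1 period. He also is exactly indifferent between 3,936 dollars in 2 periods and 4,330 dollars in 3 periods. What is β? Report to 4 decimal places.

β ≈ 0.5230

Both payoffs in the second observation are in the future, so β drops out: δ^2·3936 = δ^3·4330 ⇒ δ = 3936/4330 = 0.90901.
Substituting δ into 3903 = β·δ·8210: β = 3903/(7462.947) ≈ 0.5230.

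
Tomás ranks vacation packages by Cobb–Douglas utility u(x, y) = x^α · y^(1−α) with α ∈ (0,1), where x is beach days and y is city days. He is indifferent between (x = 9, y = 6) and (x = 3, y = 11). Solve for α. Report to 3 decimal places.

The Cobb–Douglas utilities coincide, so 9^α·6^(1−α) = 3^α·11^(1−α).
(9/3)^α = (11/6)^(1−α); take logs: α·ln(9/3) = (1−α)·ln(11/6), i.e. α·1.098612 = (1−α)·0.606136.
With A = 1.098612 and B = 0.606136: α·A = (1−α)·B, so α = B/(A+B) = 0.606136/1.704748 ≈ 0.356.

α ≈ 0.356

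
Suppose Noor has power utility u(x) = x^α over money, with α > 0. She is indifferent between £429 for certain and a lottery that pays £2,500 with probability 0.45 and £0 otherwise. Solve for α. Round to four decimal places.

EU(lottery) = 0.45·2500^α + 0.55·0 = 0.45·2500^α.
Equating: 429^α = 0.45·2500^α, i.e. 0.1716^α = 0.45.
Take logs: α = ln 0.45 / ln(429/2500) ≈ 0.453031.

α ≈ 0.4530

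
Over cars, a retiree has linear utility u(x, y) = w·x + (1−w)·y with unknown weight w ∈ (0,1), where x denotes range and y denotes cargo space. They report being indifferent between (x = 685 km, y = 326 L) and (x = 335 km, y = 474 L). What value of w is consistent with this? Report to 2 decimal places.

w = 0.30

u(685,326) = u(335,474) means w·685 + (1−w)·326 = w·335 + (1−w)·474.
Rearranging, 350·w − 148·(1−w) = 0.
So w/(1−w) = 148/350 = 0.4229, giving w = 148/(350+148) = 0.30.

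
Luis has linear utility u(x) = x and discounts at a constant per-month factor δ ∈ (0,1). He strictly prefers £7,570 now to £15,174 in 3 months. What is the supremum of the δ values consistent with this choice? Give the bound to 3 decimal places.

Under u(x) = x this choice says 7570 > δ^3·15174.
Hence δ^3 < 7570/15174 = 0.49888, and x ↦ x^(1/3) is increasing on (0,∞).
δ < (7570/15174)^(1/3) ≈ 0.793.

δ < 0.793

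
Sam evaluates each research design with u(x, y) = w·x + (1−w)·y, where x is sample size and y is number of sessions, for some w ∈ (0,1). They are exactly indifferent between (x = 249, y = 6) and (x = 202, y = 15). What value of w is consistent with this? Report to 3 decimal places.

Indifference: w·249 + (1−w)·6 = w·202 + (1−w)·15.
Collecting terms: w·47 = (1−w)·9.
Hence w = 9/(47+9) = 9/56 = 0.161.

w = 0.161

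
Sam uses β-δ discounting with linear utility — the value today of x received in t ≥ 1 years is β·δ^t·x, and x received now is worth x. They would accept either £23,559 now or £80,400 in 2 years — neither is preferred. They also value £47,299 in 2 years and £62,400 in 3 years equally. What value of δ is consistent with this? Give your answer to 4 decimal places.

Both payoffs in the second observation are in the future, so β drops out: δ^2·47299 = δ^3·62400 ⇒ δ = 47299/62400 = 0.75800.

δ ≈ 0.7580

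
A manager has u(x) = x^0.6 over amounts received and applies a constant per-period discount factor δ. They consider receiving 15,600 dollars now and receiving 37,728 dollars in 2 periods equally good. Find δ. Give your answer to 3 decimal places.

δ ≈ 0.767

Indifference means u(15600) = δ^2 · u(37728), so δ^2 = u(15600)/u(37728).
Since u(x) = x^0.6, δ^2 = (15600/37728)^0.6 = 0.41349^0.6 = 0.58868.
So δ = 0.58868^(1/2) ≈ 0.767.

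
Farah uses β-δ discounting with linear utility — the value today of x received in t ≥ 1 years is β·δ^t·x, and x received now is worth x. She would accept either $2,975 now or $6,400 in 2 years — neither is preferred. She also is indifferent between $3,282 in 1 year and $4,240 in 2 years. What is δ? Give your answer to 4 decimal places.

δ ≈ 0.7741

The second indifference involves only future payoffs, so β cancels: β·δ^1·3282 = β·δ^2·4240, giving δ = 3282/4240 = 0.77406.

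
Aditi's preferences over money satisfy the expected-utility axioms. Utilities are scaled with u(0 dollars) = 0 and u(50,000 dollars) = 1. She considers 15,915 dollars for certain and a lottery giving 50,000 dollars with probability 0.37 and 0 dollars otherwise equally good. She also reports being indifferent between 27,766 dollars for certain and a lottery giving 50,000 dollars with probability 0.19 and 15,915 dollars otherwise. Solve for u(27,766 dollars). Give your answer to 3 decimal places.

0.490

The first gamble pins u(15,915 dollars): it must equal 0.37·1 + 0.63·0 = 0.37.
Then u(27,766 dollars) = 0.19·u(50,000 dollars) + 0.81·u(15,915 dollars) = 0.19·1.00 + 0.81·0.37 = 0.4897.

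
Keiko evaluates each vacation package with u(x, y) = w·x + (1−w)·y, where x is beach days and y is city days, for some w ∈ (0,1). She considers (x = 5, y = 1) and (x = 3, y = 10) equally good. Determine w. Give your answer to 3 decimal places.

w = 0.818

Indifference: w·5 + (1−w)·1 = w·3 + (1−w)·10.
w·(5−3) = (1−w)·(10−1), i.e. w·2 = (1−w)·9.
So w/(1−w) = 9/2 = 4.5000, giving w = 9/(2+9) = 0.818.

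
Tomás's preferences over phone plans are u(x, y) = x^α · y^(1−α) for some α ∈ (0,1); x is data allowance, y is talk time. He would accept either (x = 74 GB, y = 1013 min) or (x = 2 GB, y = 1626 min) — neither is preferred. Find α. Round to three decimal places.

α ≈ 0.116

Set the two utilities equal: 74^α·1013^(1−α) = 2^α·1626^(1−α).
Taking logs: α·ln 74 + (1−α)·ln 1013 = α·ln 2 + (1−α)·ln 1626, i.e. α·3.610918 = (1−α)·0.473207.
Thus α·(4.084125) = 0.473207, so α = 0.473207/4.084125 ≈ 0.116.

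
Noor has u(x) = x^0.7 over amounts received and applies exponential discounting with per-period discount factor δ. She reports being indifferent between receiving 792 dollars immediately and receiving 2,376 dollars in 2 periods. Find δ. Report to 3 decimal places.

The payoff in 2 periods is discounted by δ^2, so u(792) = δ^2·u(2376) and δ^2 = u(792)/u(2376).
Since u(x) = x^0.7, δ^2 = (792/2376)^0.7 = 0.33333^0.7 = 0.46346.
So δ = 0.46346^(1/2) ≈ 0.681.

δ ≈ 0.681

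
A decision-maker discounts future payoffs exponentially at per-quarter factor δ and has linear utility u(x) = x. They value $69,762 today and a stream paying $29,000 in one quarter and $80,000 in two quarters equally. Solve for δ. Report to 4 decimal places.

δ ≈ 0.7700

Present value of the stream is 29000·δ + 80000·δ². Indifference gives 29000δ + 80000δ² = 69762.
So 80000δ² + 29000δ − 69762 = 0.
δ = (−29000 + √(29000² + 4·80000·69762)) / (2·80000) = (−29000 + √23164840000.00) / 160000 ≈ 0.7700.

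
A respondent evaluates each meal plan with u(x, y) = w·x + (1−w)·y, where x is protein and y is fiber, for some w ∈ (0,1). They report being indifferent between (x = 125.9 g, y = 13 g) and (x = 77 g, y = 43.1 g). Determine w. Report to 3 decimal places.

Indifference: w·125.9 + (1−w)·13 = w·77 + (1−w)·43.1.
Collecting terms: w·48.9 = (1−w)·30.1.
So w/(1−w) = 30.1/48.9 = 0.6155, giving w = 30.1/(48.9+30.1) = 0.381.

w = 0.381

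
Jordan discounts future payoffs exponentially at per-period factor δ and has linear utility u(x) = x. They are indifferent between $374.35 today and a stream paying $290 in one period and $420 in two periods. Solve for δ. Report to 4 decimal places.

Equating present values: 374.35 = 290δ + 420δ².
That is, 420δ² + 290δ − 374.35 = 0, a quadratic in δ.
δ = (−290 + √(290² + 4·420·374.35)) / (2·420) = (−290 + √713008.00) / 840 ≈ 0.6600.

δ ≈ 0.6600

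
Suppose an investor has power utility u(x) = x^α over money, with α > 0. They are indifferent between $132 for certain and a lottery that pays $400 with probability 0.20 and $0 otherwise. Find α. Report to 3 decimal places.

α ≈ 1.452

The lottery's expected utility is 0.20·u(400) + 0.80·u(0) = 0.20·400^α (since u(0) = 0 for α > 0).
Setting u(132) equal to that: 132^α = 0.20·400^α ⇒ (132/400)^α = 0.20.
Take logs: α = ln 0.20 / ln(132/400) ≈ 1.45169.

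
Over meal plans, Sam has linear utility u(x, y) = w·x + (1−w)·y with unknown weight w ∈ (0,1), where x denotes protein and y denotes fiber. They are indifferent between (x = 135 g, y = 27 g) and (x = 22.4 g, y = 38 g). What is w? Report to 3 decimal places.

Equating utilities: w·135 + (1−w)·27 = w·22.4 + (1−w)·38.
Collecting terms: w·112.6 = (1−w)·11.
So w/(1−w) = 11/112.6 = 0.0977, giving w = 11/(112.6+11) = 0.089.

w = 0.089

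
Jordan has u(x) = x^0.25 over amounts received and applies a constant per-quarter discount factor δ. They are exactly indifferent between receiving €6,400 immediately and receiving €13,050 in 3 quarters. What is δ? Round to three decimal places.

δ ≈ 0.942

Indifference means u(6400) = δ^3 · u(13050), so δ^3 = u(6400)/u(13050).
Since u(x) = x^0.25, δ^3 = (6400/13050)^0.25 = 0.49042^0.25 = 0.83684.
So δ = 0.83684^(1/3) ≈ 0.942.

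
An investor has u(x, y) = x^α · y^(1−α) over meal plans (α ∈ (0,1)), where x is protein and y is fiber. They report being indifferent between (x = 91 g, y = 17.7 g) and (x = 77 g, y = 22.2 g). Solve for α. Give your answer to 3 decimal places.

The Cobb–Douglas utilities coincide, so 91^α·17.7^(1−α) = 77^α·22.2^(1−α).
Taking logs: α·ln 91 + (1−α)·ln 17.7 = α·ln 77 + (1−α)·ln 22.2, i.e. α·0.167054 = (1−α)·0.226528.
With A = 0.167054 and B = 0.226528: α·A = (1−α)·B, so α = B/(A+B) = 0.226528/0.393582 ≈ 0.576.

α ≈ 0.576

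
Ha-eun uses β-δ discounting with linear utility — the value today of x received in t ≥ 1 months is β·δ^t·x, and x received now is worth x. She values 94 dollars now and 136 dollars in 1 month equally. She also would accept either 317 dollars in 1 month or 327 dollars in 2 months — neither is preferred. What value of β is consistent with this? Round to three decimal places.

The second indifference involves only future payoffs, so β cancels: β·δ^1·317 = β·δ^2·327, giving δ = 317/327 = 0.96942.
Now use the now-vs-future pair: 94 = β·δ·136 gives β = 94/(0.96942·136) ≈ 0.713.

β ≈ 0.713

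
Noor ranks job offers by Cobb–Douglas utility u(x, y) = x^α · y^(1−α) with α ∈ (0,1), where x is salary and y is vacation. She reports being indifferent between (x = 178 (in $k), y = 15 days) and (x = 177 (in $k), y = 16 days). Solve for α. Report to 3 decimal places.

α ≈ 0.920

Indifference: 178^α · 15^(1−α) = 177^α · 16^(1−α).
Rearrange to (178/177)^α = (16/15)^(1−α) and take logs: α·0.005634 = (1−α)·0.064539.
Thus α·(0.070173) = 0.064539, so α = 0.064539/0.070173 ≈ 0.920.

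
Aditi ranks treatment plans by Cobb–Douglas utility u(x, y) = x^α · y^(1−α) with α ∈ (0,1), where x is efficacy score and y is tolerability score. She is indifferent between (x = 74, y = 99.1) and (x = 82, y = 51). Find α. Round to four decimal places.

α ≈ 0.8662

Indifference: 74^α · 99.1^(1−α) = 82^α · 51^(1−α).
Rearrange to (74/82)^α = (51/99.1)^(1−α) and take logs: α·-0.1026542 = (1−α)·-0.6643038.
Thus α·(-0.7669580) = -0.6643038, so α = -0.6643038/-0.7669580 ≈ 0.8662.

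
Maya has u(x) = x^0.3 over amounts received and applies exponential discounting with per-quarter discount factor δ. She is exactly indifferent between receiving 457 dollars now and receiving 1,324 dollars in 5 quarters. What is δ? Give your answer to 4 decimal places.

Indifference means u(457) = δ^5 · u(1324), so δ^5 = u(457)/u(1324).
With u(x) = x^0.3: δ^5 = 457^0.3/1324^0.3 = (457/1324)^0.3 = 0.72679.
So δ = 0.72679^(1/5) ≈ 0.9382.

δ ≈ 0.9382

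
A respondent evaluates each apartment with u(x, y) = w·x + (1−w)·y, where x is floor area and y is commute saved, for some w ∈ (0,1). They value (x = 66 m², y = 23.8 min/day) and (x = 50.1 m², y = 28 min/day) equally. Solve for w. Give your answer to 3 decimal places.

w = 0.209

u(66,23.8) = u(50.1,28) means w·66 + (1−w)·23.8 = w·50.1 + (1−w)·28.
Collecting terms: w·15.9 = (1−w)·4.2.
Hence w = 4.2/(15.9+4.2) = 4.2/20.1 = 0.209.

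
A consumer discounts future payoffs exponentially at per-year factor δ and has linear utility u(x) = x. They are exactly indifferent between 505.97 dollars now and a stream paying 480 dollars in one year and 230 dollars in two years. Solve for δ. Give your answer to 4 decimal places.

The stream is worth 480δ + 230δ² today, so 480δ + 230δ² = 505.97.
Rearranged: 230δ² + 480δ − 505.97 = 0.
δ = (−480 + √(480² + 4·230·505.97)) / (2·230) = (−480 + √695892.40) / 460 ≈ 0.7700.

δ ≈ 0.7700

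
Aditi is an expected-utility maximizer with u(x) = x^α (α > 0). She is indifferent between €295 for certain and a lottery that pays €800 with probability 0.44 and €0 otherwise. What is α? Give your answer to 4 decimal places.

α ≈ 0.8229

The lottery's expected utility is 0.44·u(800) + 0.56·u(0) = 0.44·800^α (since u(0) = 0 for α > 0).
Setting u(295) equal to that: 295^α = 0.44·800^α ⇒ (295/800)^α = 0.44.
Taking logs: α·ln(295/800) = ln(0.44), so α = -0.8209806 / -0.9976364 ≈ 0.8229.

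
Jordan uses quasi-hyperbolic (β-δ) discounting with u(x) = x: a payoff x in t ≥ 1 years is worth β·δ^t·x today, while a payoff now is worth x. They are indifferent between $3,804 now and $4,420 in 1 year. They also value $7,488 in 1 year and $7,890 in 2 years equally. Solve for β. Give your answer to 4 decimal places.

β ≈ 0.9068

The second indifference involves only future payoffs, so β cancels: β·δ^1·7488 = β·δ^2·7890, giving δ = 7488/7890 = 0.94905.
Substituting δ into 3804 = β·δ·4420: β = 3804/(4194.798) ≈ 0.9068.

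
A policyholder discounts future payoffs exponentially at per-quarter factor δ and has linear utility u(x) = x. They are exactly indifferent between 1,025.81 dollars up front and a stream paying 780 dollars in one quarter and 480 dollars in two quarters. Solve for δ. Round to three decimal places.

The stream is worth 780δ + 480δ² today, so 780δ + 480δ² = 1025.81.
That is, 480δ² + 780δ − 1025.81 = 0, a quadratic in δ.
By the quadratic formula (taking the positive root), δ = (−780 + √2577955.20) / 960 ≈ 0.860.

δ ≈ 0.860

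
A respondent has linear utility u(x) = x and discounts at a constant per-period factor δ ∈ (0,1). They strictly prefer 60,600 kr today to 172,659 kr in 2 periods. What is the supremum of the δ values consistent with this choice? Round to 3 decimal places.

δ < 0.592

The preference means 60600 > δ^2·172659.
Hence δ^2 < 60600/172659 = 0.35098, and x ↦ x^(1/2) is increasing on (0,∞).
δ < 0.35098^(1/2) = 0.592.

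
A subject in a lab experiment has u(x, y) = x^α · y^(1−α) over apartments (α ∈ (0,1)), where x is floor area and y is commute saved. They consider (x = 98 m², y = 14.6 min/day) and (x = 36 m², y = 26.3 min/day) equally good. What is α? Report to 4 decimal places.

The Cobb–Douglas utilities coincide, so 98^α·14.6^(1−α) = 36^α·26.3^(1−α).
Rearrange to (98/36)^α = (26.3/14.6)^(1−α) and take logs: α·1.0014485 = (1−α)·0.5885474.
So α/(1−α) = (0.5885474)/(1.0014485) = 0.5876961, and α = 0.5876961/1.5876961 ≈ 0.3702.

α ≈ 0.3702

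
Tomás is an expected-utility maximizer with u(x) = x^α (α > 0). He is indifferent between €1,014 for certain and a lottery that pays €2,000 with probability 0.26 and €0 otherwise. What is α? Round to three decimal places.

Since u(0) = 0, the lottery's EU is 0.26·2000^α.
Indifference: 1014^α = 0.26·2000^α, so (1014/2000)^α = 0.26.
α = ln(0.26) / ln(1014/2000) = -1.347074/-0.679244 ≈ 1.983.

α ≈ 1.983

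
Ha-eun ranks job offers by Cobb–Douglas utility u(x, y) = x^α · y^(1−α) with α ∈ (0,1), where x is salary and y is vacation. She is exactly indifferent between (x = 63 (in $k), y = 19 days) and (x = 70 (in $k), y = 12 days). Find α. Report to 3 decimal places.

Indifference: 63^α · 19^(1−α) = 70^α · 12^(1−α).
(63/70)^α = (12/19)^(1−α); take logs: α·ln(63/70) = (1−α)·ln(12/19), i.e. α·-0.105361 = (1−α)·-0.459532.
Thus α·(-0.564893) = -0.459532, so α = -0.459532/-0.564893 ≈ 0.813.

α ≈ 0.813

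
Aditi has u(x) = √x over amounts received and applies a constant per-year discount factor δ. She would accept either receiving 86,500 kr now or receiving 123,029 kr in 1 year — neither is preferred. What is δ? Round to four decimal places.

The payoff in 1 year is discounted by δ, so u(86500) = δ·u(123029) and δ = u(86500)/u(123029).
Since u(x) = √x, δ = √(86500/123029) = 0.83850.

δ ≈ 0.8385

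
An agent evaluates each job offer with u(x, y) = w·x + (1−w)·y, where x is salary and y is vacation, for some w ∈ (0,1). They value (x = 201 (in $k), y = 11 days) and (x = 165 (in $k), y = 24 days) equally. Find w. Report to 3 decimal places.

w = 0.265

Indifference: w·201 + (1−w)·11 = w·165 + (1−w)·24.
Collecting terms: w·36 = (1−w)·13.
Hence w = 13/(36+13) = 13/49 = 0.265.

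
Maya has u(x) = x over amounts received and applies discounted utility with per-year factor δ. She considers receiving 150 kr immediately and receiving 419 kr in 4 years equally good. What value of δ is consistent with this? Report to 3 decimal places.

Equating discounted utilities: u(150) = δ^4·u(419) ⇒ δ^4 = u(150)/u(419).
With u(x) = x: δ^4 = 150/419 = 0.35800.
So δ = 0.35800^(1/4) ≈ 0.774.

δ ≈ 0.774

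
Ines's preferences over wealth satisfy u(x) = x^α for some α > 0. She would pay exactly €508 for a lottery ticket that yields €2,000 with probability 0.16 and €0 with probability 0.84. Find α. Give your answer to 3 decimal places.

The lottery's expected utility is 0.16·u(2000) + 0.84·u(0) = 0.16·2000^α (since u(0) = 0 for α > 0).
Indifference: 508^α = 0.16·2000^α, so (508/2000)^α = 0.16.
Take logs: α = ln 0.16 / ln(508/2000) ≈ 1.33724.

α ≈ 1.337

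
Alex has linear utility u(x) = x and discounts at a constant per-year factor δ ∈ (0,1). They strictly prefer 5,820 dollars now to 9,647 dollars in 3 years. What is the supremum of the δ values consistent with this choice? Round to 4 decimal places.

The preference means 5820 > δ^3·9647.
Hence δ^3 < 5820/9647 = 0.60330, and x ↦ x^(1/3) is increasing on (0,∞).
δ < 0.60330^(1/3) = 0.8450.

δ < 0.8450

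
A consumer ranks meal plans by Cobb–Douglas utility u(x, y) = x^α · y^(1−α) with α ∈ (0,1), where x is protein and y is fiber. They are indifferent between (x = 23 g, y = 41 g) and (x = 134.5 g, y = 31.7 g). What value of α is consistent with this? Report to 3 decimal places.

The Cobb–Douglas utilities coincide, so 23^α·41^(1−α) = 134.5^α·31.7^(1−α).
Rearrange to (23/134.5)^α = (31.7/41)^(1−α) and take logs: α·-1.766070 = (1−α)·-0.257255.
So α/(1−α) = (-0.257255)/(-1.766070) = 0.145665, and α = 0.145665/1.145665 ≈ 0.127.

α ≈ 0.127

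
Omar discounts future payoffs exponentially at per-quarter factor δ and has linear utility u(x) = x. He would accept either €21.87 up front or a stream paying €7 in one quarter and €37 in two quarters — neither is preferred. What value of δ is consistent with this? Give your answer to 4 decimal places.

The stream is worth 7δ + 37δ² today, so 7δ + 37δ² = 21.87.
That is, 37δ² + 7δ − 21.87 = 0, a quadratic in δ.
δ = (−7 + √(7² + 4·37·21.87)) / (2·37) = (−7 + √3285.76) / 74 ≈ 0.6800.

δ ≈ 0.6800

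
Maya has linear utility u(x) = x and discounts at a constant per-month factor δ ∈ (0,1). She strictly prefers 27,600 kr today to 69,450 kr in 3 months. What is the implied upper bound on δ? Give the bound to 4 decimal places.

δ < 0.7352

The preference means 27600 > δ^3·69450.
So δ^3 < 27600/69450 = 0.39741; taking the cube root of both positive sides preserves the inequality.
δ < (27600/69450)^(1/3) ≈ 0.7352.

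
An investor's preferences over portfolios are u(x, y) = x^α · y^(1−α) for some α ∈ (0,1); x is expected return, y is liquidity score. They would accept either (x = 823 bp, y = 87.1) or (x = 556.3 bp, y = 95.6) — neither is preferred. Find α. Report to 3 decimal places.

α ≈ 0.192

Indifference: 823^α · 87.1^(1−α) = 556.3^α · 95.6^(1−α).
(823/556.3)^α = (95.6/87.1)^(1−α); take logs: α·ln(823/556.3) = (1−α)·ln(95.6/87.1), i.e. α·0.391648 = (1−α)·0.093116.
So α/(1−α) = (0.093116)/(0.391648) = 0.237754, and α = 0.237754/1.237754 ≈ 0.192.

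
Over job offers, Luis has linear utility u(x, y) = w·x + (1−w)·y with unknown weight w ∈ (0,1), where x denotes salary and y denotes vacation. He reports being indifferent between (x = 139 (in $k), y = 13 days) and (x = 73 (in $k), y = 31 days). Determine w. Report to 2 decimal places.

u(139,13) = u(73,31) means w·139 + (1−w)·13 = w·73 + (1−w)·31.
w·(139−73) = (1−w)·(31−13), i.e. w·66 = (1−w)·18.
Hence w = 18/(66+18) = 18/84 = 0.21.

w = 0.21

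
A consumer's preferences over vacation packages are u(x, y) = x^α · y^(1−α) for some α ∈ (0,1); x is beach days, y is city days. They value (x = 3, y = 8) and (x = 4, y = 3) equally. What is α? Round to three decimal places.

The Cobb–Douglas utilities coincide, so 3^α·8^(1−α) = 4^α·3^(1−α).
Taking logs: α·ln 3 + (1−α)·ln 8 = α·ln 4 + (1−α)·ln 3, i.e. α·-0.287682 = (1−α)·-0.980829.
With A = -0.287682 and B = -0.980829: α·A = (1−α)·B, so α = B/(A+B) = -0.980829/-1.268511 ≈ 0.773.

α ≈ 0.773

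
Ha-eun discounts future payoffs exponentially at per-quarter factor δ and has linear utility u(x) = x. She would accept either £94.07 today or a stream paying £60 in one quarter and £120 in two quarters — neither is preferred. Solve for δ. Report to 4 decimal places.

δ ≈ 0.6700

Present value of the stream is 60·δ + 120·δ². Indifference gives 60δ + 120δ² = 94.07.
So 120δ² + 60δ − 94.07 = 0.
The positive root is δ = [−60 + √(60² + 4·120·94.07)] / (2·120) = (−60 + 220.802)/240 ≈ 0.6700.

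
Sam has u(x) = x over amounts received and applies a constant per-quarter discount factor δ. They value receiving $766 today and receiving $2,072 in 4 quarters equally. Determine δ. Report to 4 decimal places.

Indifference means u(766) = δ^4 · u(2072), so δ^4 = u(766)/u(2072).
With u(x) = x: δ^4 = 766/2072 = 0.36969.
Taking the 4th root: δ = 0.36969^(1/4) ≈ 0.7798.

δ ≈ 0.7798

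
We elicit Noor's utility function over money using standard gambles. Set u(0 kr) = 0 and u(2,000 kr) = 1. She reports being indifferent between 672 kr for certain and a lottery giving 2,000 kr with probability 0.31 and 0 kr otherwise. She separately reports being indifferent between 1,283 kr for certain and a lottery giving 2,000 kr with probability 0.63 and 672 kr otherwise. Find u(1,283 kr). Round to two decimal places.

The first gamble pins u(672 kr): it must equal 0.31·1 + 0.69·0 = 0.31.
Then u(1,283 kr) = 0.63·u(2,000 kr) + 0.37·u(672 kr) = 0.63·1.00 + 0.37·0.31 = 0.7447.

0.74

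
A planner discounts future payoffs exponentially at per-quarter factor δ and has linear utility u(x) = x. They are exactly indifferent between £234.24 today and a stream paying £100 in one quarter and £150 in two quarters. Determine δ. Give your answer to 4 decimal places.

Present value of the stream is 100·δ + 150·δ². Indifference gives 100δ + 150δ² = 234.24.
Rearranged: 150δ² + 100δ − 234.24 = 0.
By the quadratic formula (taking the positive root), δ = (−100 + √150544.00) / 300 ≈ 0.9600.

δ ≈ 0.9600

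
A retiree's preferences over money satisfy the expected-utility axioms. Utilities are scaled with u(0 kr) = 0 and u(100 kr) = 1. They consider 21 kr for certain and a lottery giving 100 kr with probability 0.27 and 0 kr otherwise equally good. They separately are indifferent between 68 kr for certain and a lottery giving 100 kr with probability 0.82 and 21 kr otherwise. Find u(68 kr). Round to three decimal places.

0.869

The first gamble pins u(21 kr): it must equal 0.27·1 + 0.73·0 = 0.27.
The second indifference gives u(68 kr) = 0.82·u(100 kr) + 0.18·u(21 kr) = 0.82·1.00 + 0.18·0.27 = 0.8686.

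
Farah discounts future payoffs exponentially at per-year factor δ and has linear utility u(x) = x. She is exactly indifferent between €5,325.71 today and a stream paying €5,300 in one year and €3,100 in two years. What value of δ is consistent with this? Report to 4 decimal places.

δ ≈ 0.7100

The stream is worth 5300δ + 3100δ² today, so 5300δ + 3100δ² = 5325.71.
Rearranged: 3100δ² + 5300δ − 5325.71 = 0.
By the quadratic formula (taking the positive root), δ = (−5300 + √94128804.00) / 6200 ≈ 0.7100.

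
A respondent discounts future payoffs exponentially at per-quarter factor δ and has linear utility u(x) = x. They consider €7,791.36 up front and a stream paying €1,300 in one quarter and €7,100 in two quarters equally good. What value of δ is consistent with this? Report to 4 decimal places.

The stream is worth 1300δ + 7100δ² today, so 1300δ + 7100δ² = 7791.36.
So 7100δ² + 1300δ − 7791.36 = 0.
δ = (−1300 + √(1300² + 4·7100·7791.36)) / (2·7100) = (−1300 + √222964624.00) / 14200 ≈ 0.9600.

δ ≈ 0.9600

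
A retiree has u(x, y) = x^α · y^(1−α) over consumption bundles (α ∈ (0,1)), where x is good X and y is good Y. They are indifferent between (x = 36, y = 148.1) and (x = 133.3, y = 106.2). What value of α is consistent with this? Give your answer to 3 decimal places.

α ≈ 0.203

The Cobb–Douglas utilities coincide, so 36^α·148.1^(1−α) = 133.3^α·106.2^(1−α).
Taking logs: α·ln 36 + (1−α)·ln 148.1 = α·ln 133.3 + (1−α)·ln 106.2, i.e. α·-1.309083 = (1−α)·-0.332564.
So α/(1−α) = (-0.332564)/(-1.309083) = 0.254043, and α = 0.254043/1.254043 ≈ 0.203.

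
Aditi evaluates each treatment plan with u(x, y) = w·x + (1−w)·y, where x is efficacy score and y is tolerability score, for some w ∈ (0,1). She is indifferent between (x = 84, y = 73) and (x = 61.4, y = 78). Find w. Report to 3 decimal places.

w = 0.181

u(84,73) = u(61.4,78) means w·84 + (1−w)·73 = w·61.4 + (1−w)·78.
w·(84−61.4) = (1−w)·(78−73), i.e. w·22.6 = (1−w)·5.
The marginal rate of substitution is 5/22.6, so w = 5/(22.6+5) = 0.181.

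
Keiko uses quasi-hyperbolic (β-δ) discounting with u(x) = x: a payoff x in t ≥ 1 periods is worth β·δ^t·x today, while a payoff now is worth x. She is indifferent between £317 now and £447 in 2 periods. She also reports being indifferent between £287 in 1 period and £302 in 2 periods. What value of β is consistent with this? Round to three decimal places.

β ≈ 0.785

From the later pair, β·δ^1·287 = β·δ^2·302; dividing through, δ = 287/302 = 0.95033.
Now use the now-vs-future pair: 317 = β·δ^2·447 gives β = 317/(0.90313·447) ≈ 0.785.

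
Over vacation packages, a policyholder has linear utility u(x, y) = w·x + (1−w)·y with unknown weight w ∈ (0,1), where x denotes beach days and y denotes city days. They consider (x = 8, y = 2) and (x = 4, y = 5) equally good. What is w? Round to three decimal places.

u(8,2) = u(4,5) means w·8 + (1−w)·2 = w·4 + (1−w)·5.
Rearranging, 4·w − 3·(1−w) = 0.
The marginal rate of substitution is 3/4, so w = 3/(4+3) = 0.429.

w = 0.429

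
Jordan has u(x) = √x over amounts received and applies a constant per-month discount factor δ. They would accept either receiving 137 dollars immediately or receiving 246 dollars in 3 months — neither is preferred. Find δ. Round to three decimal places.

δ ≈ 0.907

The payoff in 3 months is discounted by δ^3, so u(137) = δ^3·u(246) and δ^3 = u(137)/u(246).
With u(x) = √x: δ^3 = √137/√246 = √(137/246) = 0.74626.
Hence δ = (0.74626)^(1/3) = 0.90705.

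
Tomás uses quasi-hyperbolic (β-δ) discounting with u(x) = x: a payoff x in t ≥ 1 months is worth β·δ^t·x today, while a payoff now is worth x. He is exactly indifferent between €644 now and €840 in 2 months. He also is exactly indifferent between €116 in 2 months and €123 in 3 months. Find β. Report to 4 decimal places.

β ≈ 0.8620

The second indifference involves only future payoffs, so β cancels: β·δ^2·116 = β·δ^3·123, giving δ = 116/123 = 0.94309.
The first indifference: 644 = β·δ^2·840, so β = 644/(δ^2·840) = 644/(0.88942·840) ≈ 0.8620.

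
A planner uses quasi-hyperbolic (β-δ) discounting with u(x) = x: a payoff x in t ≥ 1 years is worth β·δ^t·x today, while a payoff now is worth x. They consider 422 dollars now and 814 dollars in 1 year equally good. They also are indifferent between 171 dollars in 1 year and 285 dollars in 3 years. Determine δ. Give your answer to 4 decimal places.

δ ≈ 0.7746

Both payoffs in the second observation are in the future, so β drops out: δ^1·171 = δ^3·285 ⇒ δ^2 = 171/285 = 0.60000, so δ = 0.77460.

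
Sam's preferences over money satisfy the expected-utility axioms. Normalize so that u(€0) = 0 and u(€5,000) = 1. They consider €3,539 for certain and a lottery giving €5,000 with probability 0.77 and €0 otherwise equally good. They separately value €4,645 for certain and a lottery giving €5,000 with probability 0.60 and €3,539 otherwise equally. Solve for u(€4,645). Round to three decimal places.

First, u(€3,539) = 0.77·u(€5,000) + 0.23·u(€0) = 0.77.
Then u(€4,645) = 0.60·u(€5,000) + 0.40·u(€3,539) = 0.60·1.00 + 0.40·0.77 = 0.9080.

0.908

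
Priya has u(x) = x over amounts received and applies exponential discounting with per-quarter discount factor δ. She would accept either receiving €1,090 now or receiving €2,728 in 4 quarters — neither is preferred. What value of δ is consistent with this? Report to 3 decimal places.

δ ≈ 0.795

Equating discounted utilities: u(1090) = δ^4·u(2728) ⇒ δ^4 = u(1090)/u(2728).
With u(x) = x: δ^4 = 1090/2728 = 0.39956.
Taking the 4th root: δ = 0.39956^(1/4) ≈ 0.795.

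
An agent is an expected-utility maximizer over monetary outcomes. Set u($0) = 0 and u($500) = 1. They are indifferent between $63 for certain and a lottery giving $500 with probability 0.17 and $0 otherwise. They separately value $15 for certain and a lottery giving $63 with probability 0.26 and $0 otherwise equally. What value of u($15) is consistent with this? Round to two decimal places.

The first gamble pins u($63): it must equal 0.17·1 + 0.83·0 = 0.17.
Then u($15) = 0.26·u($63) + 0.74·u($0) = 0.26·0.17 + 0.74·0.00 = 0.0442.

0.04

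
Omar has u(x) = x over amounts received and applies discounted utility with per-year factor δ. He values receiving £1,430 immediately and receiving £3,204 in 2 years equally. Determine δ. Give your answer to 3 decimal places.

δ ≈ 0.668

Equating discounted utilities: u(1430) = δ^2·u(3204) ⇒ δ^2 = u(1430)/u(3204).
With u(x) = x: δ^2 = 1430/3204 = 0.44632.
So δ = 0.44632^(1/2) ≈ 0.668.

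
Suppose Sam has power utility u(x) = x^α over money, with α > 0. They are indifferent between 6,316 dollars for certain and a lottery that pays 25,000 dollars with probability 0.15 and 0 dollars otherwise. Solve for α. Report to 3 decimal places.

α ≈ 1.379

The lottery's expected utility is 0.15·u(25000) + 0.85·u(0) = 0.15·25000^α (since u(0) = 0 for α > 0).
Setting u(6316) equal to that: 6316^α = 0.15·25000^α ⇒ (6316/25000)^α = 0.15.
Take logs: α = ln 0.15 / ln(6316/25000) ≈ 1.37893.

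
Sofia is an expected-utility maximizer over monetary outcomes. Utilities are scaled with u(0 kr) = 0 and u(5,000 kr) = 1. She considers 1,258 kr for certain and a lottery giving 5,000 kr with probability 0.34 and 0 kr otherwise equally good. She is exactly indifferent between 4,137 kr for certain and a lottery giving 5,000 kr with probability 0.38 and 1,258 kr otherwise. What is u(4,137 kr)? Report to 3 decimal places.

First, u(1,258 kr) = 0.34·u(5,000 kr) + 0.66·u(0 kr) = 0.34.
Chaining: u(4,137 kr) = 0.38·1.00 + 0.62·0.34 = 0.5908.

0.591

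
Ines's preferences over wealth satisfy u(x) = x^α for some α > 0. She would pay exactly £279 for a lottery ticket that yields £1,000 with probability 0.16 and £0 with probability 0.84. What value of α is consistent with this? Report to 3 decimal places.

α ≈ 1.436

The lottery's expected utility is 0.16·u(1000) + 0.84·u(0) = 0.16·1000^α (since u(0) = 0 for α > 0).
Equating: 279^α = 0.16·1000^α, i.e. 0.2790^α = 0.16.
Take logs: α = ln 0.16 / ln(279/1000) ≈ 1.43558.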